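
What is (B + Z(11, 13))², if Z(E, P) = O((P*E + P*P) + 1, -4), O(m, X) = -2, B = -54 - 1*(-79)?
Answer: 529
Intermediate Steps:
B = 25 (B = -54 + 79 = 25)
Z(E, P) = -2
(B + Z(11, 13))² = (25 - 2)² = 23² = 529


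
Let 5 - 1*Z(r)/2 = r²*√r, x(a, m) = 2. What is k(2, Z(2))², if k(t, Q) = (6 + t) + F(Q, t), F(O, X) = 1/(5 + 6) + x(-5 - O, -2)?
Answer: 12321/121 ≈ 101.83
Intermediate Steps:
F(O, X) = 23/11 (F(O, X) = 1/(5 + 6) + 2 = 1/11 + 2 = 23/11)
Z(r) = 10 - 2*r^(5/2) (Z(r) = 10 - 2*r²*√r = 10 - 2*r^(5/2))
k(t, Q) = 89/11 + t (k(t, Q) = (6 + t) + 23/11 = 89/11 + t)
k(2, Z(2))² = (89/11 + 2)² = (111/11)² = 12321/121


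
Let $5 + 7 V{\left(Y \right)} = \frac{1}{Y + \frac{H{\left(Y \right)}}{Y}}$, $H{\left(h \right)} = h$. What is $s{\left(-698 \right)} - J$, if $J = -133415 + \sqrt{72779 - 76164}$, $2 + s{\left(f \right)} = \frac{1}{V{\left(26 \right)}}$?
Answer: $\frac{17877153}{134} - i \sqrt{3385} \approx 1.3341 \cdot 10^{5} - 58.181 i$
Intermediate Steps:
$V{\left(Y \right)} = - \frac{5}{7} + \frac{1}{7 \left(1 + Y\right)}$ ($V{\left(Y \right)} = - \frac{5}{7} + \frac{1}{7 \left(Y + \frac{Y}{Y}\right)} = - \frac{5}{7} + \frac{1}{7 \left(Y + 1\right)} = - \frac{5}{7} + \frac{1}{7 \left(1 + Y\right)}$)
$s{\left(f \right)} = - \frac{457}{134}$ ($s{\left(f \right)} = -2 + \frac{1}{\frac{1}{7} \frac{1}{1 + 26} \left(-4 - 130\right)} = -2 + \frac{1}{\frac{1}{7} \cdot \frac{1}{27} \left(-4 - 130\right)} = -2 + \frac{1}{\frac{1}{7} \cdot \frac{1}{27} \left(-134\right)} = -2 + \frac{1}{- \frac{134}{189}} = -2 - \frac{189}{134} = - \frac{457}{134}$)
$J = -133415 + i \sqrt{3385}$ ($J = -133415 + \sqrt{-3385} = -133415 + i \sqrt{3385} \approx -1.3342 \cdot 10^{5} + 58.181 i$)
$s{\left(-698 \right)} - J = - \frac{457}{134} - \left(-133415 + i \sqrt{3385}\right) = - \frac{457}{134} + \left(133415 - i \sqrt{3385}\right) = \frac{17877153}{134} - i \sqrt{3385}$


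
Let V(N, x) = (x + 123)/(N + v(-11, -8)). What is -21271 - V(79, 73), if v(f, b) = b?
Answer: -1510437/71 ≈ -21274.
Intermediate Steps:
V(N, x) = (123 + x)/(-8 + N) (V(N, x) = (x + 123)/(N - 8) = (123 + x)/(-8 + N))
-21271 - V(79, 73) = -21271 - (123 + 73)/(-8 + 79) = -21271 - 196/71 = -1510437/71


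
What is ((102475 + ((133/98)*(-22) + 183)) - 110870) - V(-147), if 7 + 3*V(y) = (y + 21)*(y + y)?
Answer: -432338/21 ≈ -20588.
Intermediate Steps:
V(y) = -7/3 + 2*y*(21 + y)/3 (V(y) = -7/3 + ((y + 21)*(y + y))/3 = -7/3 + ((21 + y)*(2*y))/3 = -7/3 + (2*y*(21 + y))/3 = -7/3 + 2*y*(21 + y)/3)
((102475 + ((133/98)*(-22) + 183)) - 110870) - V(-147) = ((102475 + ((133/98)*(-22) + 183)) - 110870) - (-7/3 + 14*(-147) + (2/3)*(-147)**2) = ((102475 + ((133*(1/98))*(-22) + 183)) - 110870) - (-7/3 - 2058 + (2/3)*21609) = ((102475 + ((19/14)*(-22) + 183)) - 110870) - (-7/3 - 2058 + 14406) = ((102475 + (-209/7 + 183)) - 110870) - 1*37037/3 = ((102475 + 1072/7) - 110870) - 37037/3 = (718397/7 - 110870) - 37037/3 = -57693/7 - 37037/3 = -432338/21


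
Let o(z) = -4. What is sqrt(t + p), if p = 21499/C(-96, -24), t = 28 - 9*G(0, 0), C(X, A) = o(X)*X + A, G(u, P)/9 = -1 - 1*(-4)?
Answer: I*sqrt(559010)/60 ≈ 12.461*I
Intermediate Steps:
G(u, P) = 27 (G(u, P) = 9*(-1 - 1*(-4)) = 9*(-1 + 4) = 9*3 = 27)
C(X, A) = A - 4*X (C(X, A) = -4*X + A = A - 4*X)
t = -215 (t = 28 - 9*27 = 28 - 243 = -215)
p = 21499/360 (p = 21499/(-24 - 4*(-96)) = 21499/(-24 + 384) = 21499/360 ≈ 59.719)
sqrt(t + p) = sqrt(-215 + 21499/360) = sqrt(-55901/360) = I*sqrt(559010)/60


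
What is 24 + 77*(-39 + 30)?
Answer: -669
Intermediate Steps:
24 + 77*(-39 + 30) = 24 + 77*(-9) = 24 - 693 = -669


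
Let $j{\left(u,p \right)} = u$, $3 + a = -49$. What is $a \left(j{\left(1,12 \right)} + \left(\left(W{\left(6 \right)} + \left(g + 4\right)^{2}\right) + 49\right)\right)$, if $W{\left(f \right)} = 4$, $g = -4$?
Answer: $-2808$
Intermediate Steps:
$a = -52$ ($a = -3 - 49 = -52$)
$a \left(j{\left(1,12 \right)} + \left(\left(W{\left(6 \right)} + \left(g + 4\right)^{2}\right) + 49\right)\right) = - 52 \left(1 + \left(\left(4 + \left(-4 + 4\right)^{2}\right) + 49\right)\right) = - 52 \left(1 + \left(\left(4 + 0^{2}\right) + 49\right)\right) = - 52 \left(1 + \left(\left(4 + 0\right) + 49\right)\right) = - 52 \left(1 + \left(4 + 49\right)\right) = - 52 \left(1 + 53\right) = \left(-52\right) 54 = -2808$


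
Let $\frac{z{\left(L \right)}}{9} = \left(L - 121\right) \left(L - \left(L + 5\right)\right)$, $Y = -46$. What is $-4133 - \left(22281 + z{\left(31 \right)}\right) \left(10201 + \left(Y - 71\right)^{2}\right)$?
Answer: $-629051723$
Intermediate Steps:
$z{\left(L \right)} = 5445 - 45 L$ ($z{\left(L \right)} = 9 \left(L - 121\right) \left(L - \left(L + 5\right)\right) = 9 \left(-121 + L\right) \left(L - \left(5 + L\right)\right) = 9 \left(-121 + L\right) \left(-5\right) = 9 \left(605 - 5 L\right) = 5445 - 45 L$)
$-4133 - \left(22281 + z{\left(31 \right)}\right) \left(10201 + \left(Y - 71\right)^{2}\right) = -4133 - \left(22281 + \left(5445 - 1395\right)\right) \left(10201 + \left(-46 - 71\right)^{2}\right) = -4133 - \left(22281 + \left(5445 - 1395\right)\right) \left(10201 + \left(-117\right)^{2}\right) = -4133 - \left(22281 + 4050\right) \left(10201 + 13689\right) = -4133 - 26331 \cdot 23890 = -4133 - 629047590 = -629051723$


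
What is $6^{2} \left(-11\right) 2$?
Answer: $-792$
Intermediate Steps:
$6^{2} \left(-11\right) 2 = 36 \left(-11\right) 2 = \left(-396\right) 2 = -792$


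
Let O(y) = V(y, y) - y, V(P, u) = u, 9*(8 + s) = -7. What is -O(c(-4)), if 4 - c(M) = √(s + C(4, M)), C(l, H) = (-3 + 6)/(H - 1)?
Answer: 0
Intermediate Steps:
s = -79/9 (s = -8 + (⅑)*(-7) = -8 - 7/9 = -79/9 ≈ -8.7778)
C(l, H) = 3/(-1 + H)
c(M) = 4 - √(-79/9 + 3/(-1 + M))
O(y) = 0 (O(y) = y - y = 0)
-O(c(-4)) = -1*0 = 0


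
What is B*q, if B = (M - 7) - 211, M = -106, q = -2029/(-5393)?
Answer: -657396/5393 ≈ -121.90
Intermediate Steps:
q = 2029/5393 (q = -2029*(-1/5393) = 2029/5393 ≈ 0.37623)
B = -324 (B = (-106 - 7) - 211 = -113 - 211 = -324)
B*q = -324*2029/5393 = -657396/5393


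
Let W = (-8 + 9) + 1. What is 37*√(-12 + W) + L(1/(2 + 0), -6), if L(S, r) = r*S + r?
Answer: -9 + 37*I*√10 ≈ -9.0 + 117.0*I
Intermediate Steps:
W = 2 (W = 1 + 1 = 2)
L(S, r) = r + S*r (L(S, r) = S*r + r = r + S*r)
37*√(-12 + W) + L(1/(2 + 0), -6) = 37*√(-12 + 2) - 6*(1 + 1/(2 + 0)) = 37*√(-10) - 6*(1 + 1/2) = 37*(I*√10) - 6*(1 + ½) = 37*I*√10 - 6*3/2 = 37*I*√10 - 9 = -9 + 37*I*√10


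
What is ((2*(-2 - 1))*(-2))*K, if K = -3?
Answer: -36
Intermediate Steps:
((2*(-2 - 1))*(-2))*K = ((2*(-2 - 1))*(-2))*(-3) = ((2*(-3))*(-2))*(-3) = -6*(-2)*(-3) = 12*(-3) = -36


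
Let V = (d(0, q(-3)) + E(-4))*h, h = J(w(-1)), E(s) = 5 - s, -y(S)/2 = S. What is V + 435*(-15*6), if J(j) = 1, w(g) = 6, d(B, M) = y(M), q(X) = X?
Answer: -39135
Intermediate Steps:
y(S) = -2*S
d(B, M) = -2*M
h = 1
V = 15 (V = (-2*(-3) + (5 - 1*(-4)))*1 = (6 + (5 + 4))*1 = (6 + 9)*1 = 15*1 = 15)
V + 435*(-15*6) = 15 + 435*(-15*6) = 15 + 435*(-90) = 15 - 39150 = -39135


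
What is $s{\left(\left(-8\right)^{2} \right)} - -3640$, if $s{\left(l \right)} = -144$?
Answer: $3496$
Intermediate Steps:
$s{\left(\left(-8\right)^{2} \right)} - -3640 = -144 - -3640 = -144 + 3640 = 3496$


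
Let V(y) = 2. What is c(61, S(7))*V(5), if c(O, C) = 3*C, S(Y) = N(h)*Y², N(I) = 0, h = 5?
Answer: 0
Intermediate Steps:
S(Y) = 0 (S(Y) = 0*Y² = 0)
c(61, S(7))*V(5) = (3*0)*2 = 0*2 = 0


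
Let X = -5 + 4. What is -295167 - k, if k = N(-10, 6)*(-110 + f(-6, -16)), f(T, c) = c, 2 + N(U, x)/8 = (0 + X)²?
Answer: -296175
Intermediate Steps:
X = -1
N(U, x) = -8 (N(U, x) = -16 + 8*(0 - 1)² = -16 + 8*(-1)² = -16 + 8*1 = -16 + 8 = -8)
k = 1008 (k = -8*(-110 - 16) = -8*(-126) = 1008)
-295167 - k = -295167 - 1*1008 = -295167 - 1008 = -296175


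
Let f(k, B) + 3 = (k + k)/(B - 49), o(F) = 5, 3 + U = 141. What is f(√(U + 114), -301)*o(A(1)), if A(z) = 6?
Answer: -15 - 6*√7/35 ≈ -15.454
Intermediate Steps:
U = 138 (U = -3 + 141 = 138)
f(k, B) = -3 + 2*k/(-49 + B) (f(k, B) = -3 + (k + k)/(B - 49) = -3 + (2*k)/(-49 + B) = -3 + 2*k/(-49 + B))
f(√(U + 114), -301)*o(A(1)) = ((147 - 3*(-301) + 2*√(138 + 114))/(-49 - 301))*5 = ((147 + 903 + 2*√252)/(-350))*5 = -(147 + 903 + 2*(6*√7))/350*5 = -(147 + 903 + 12*√7)/350*5 = -(1050 + 12*√7)/350*5 = (-3 - 6*√7/175)*5 = -15 - 6*√7/35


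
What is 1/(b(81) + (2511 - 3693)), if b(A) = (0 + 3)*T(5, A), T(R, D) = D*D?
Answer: 1/18501 ≈ 5.4051e-5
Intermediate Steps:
T(R, D) = D**2
b(A) = 3*A**2 (b(A) = (0 + 3)*A**2 = 3*A**2)
1/(b(81) + (2511 - 3693)) = 1/(3*81**2 + (2511 - 3693)) = 1/(3*6561 - 1182) = 1/(19683 - 1182) = 1/18501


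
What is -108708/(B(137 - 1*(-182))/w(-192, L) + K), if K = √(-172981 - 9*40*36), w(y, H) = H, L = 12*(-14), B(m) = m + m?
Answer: 2912939568/1312101457 + 767043648*I*√185941/1312101457 ≈ 2.2201 + 252.08*I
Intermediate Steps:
B(m) = 2*m
L = -168
K = I*√185941 (K = √(-172981 - 360*36) = √(-172981 - 12960) = √(-185941) = I*√185941 ≈ 431.21*I)
-108708/(B(137 - 1*(-182))/w(-192, L) + K) = -108708/((2*(137 - 1*(-182)))/(-168) + I*√185941) = -108708/((2*(137 + 182))*(-1/168) + I*√185941) = -108708/((2*319)*(-1/168) + I*√185941) = -108708/(638*(-1/168) + I*√185941) = -108708/(-319/84 + I*√185941)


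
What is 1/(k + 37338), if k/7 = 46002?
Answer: 1/359352 ≈ 2.7828e-6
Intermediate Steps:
k = 322014 (k = 7*46002 = 322014)
1/(k + 37338) = 1/(322014 + 37338) = 1/359352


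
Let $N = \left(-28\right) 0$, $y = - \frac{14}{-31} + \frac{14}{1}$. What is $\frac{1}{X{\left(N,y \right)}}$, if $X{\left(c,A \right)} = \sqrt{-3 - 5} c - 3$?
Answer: $- \frac{1}{3} \approx -0.33333$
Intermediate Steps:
$y = \frac{448}{31}$ ($y = \left(-14\right) \left(- \frac{1}{31}\right) + 14 \cdot 1 = \frac{14}{31} + 14 = \frac{448}{31} \approx 14.452$)
$N = 0$
$X{\left(c,A \right)} = -3 + 2 i c \sqrt{2}$ ($X{\left(c,A \right)} = \sqrt{-8} c - 3 = 2 i \sqrt{2} c - 3 = 2 i c \sqrt{2} - 3 = -3 + 2 i c \sqrt{2}$)
$\frac{1}{X{\left(N,y \right)}} = \frac{1}{-3 + 2 i 0 \sqrt{2}} = \frac{1}{-3 + 0} = \frac{1}{-3} = - \frac{1}{3}$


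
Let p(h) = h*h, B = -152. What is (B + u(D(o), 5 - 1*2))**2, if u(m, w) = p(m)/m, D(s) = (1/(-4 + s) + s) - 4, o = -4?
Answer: 1640961/64 ≈ 25640.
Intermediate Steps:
p(h) = h**2
D(s) = -4 + s + 1/(-4 + s) (D(s) = (s + 1/(-4 + s)) - 4 = -4 + s + 1/(-4 + s))
u(m, w) = m (u(m, w) = m**2/m = m)
(B + u(D(o), 5 - 1*2))**2 = (-152 + (17 + (-4)**2 - 8*(-4))/(-4 - 4))**2 = (-152 + (17 + 16 + 32)/(-8))**2 = (-152 - 1/8*65)**2 = (-152 - 65/8)**2 = (-1281/8)**2 = 1640961/64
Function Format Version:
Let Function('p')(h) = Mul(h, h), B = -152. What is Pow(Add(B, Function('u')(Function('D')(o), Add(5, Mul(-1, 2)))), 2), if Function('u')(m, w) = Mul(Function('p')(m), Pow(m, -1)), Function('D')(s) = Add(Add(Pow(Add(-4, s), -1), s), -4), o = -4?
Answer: Rational(1640961, 64) ≈ 25640.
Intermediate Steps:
Function('p')(h) = Pow(h, 2)
Function('D')(s) = Add(-4, s, Pow(Add(-4, s), -1)) (Function('D')(s) = Add(Add(s, Pow(Add(-4, s), -1)), -4) = Add(-4, s, Pow(Add(-4, s), -1)))
Function('u')(m, w) = m (Function('u')(m, w) = Mul(Pow(m, 2), Pow(m, -1)) = m)
Pow(Add(B, Function('u')(Function('D')(o), Add(5, Mul(-1, 2)))), 2) = Pow(Add(-152, Mul(Pow(Add(-4, -4), -1), Add(17, Pow(-4, 2), Mul(-8, -4)))), 2) = Pow(Add(-152, Mul(Pow(-8, -1), Add(17, 16, 32))), 2) = Pow(Add(-152, Mul(Rational(-1, 8), 65)), 2) = Pow(Add(-152, Rational(-65, 8)), 2) = Pow(Rational(-1281, 8), 2) = Rational(1640961, 64)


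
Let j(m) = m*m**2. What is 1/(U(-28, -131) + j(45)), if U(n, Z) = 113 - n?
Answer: 1/91266 ≈ 1.0957e-5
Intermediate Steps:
j(m) = m**3
1/(U(-28, -131) + j(45)) = 1/((113 - 1*(-28)) + 45**3) = 1/((113 + 28) + 91125) = 1/(141 + 91125) = 1/91266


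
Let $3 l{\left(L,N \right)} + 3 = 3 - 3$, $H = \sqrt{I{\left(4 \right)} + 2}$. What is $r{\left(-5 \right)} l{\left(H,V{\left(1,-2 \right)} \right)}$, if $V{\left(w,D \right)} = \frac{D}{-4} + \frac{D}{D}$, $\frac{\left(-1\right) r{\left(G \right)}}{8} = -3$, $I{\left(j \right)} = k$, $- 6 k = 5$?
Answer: $-24$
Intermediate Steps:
$k = - \frac{5}{6}$ ($k = \left(- \frac{1}{6}\right) 5 = - \frac{5}{6} \approx -0.83333$)
$I{\left(j \right)} = - \frac{5}{6}$
$r{\left(G \right)} = 24$ ($r{\left(G \right)} = \left(-8\right) \left(-3\right) = 24$)
$H = \frac{\sqrt{42}}{6}$ ($H = \sqrt{- \frac{5}{6} + 2} = \sqrt{\frac{7}{6}} = \frac{\sqrt{42}}{6} \approx 1.0801$)
$V{\left(w,D \right)} = 1 - \frac{D}{4}$ ($V{\left(w,D \right)} = D \left(- \frac{1}{4}\right) + 1 = - \frac{D}{4} + 1 = 1 - \frac{D}{4}$)
$l{\left(L,N \right)} = -1$ ($l{\left(L,N \right)} = -1 + \frac{3 - 3}{3} = -1 + \frac{1}{3} \cdot 0 = -1 + 0 = -1$)
$r{\left(-5 \right)} l{\left(H,V{\left(1,-2 \right)} \right)} = 24 \left(-1\right) = -24$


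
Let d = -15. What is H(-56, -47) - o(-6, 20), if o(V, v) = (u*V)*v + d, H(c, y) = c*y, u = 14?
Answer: 4327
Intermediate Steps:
o(V, v) = -15 + 14*V*v (o(V, v) = (14*V)*v - 15 = 14*V*v - 15 = -15 + 14*V*v)
H(-56, -47) - o(-6, 20) = -56*(-47) - (-15 + 14*(-6)*20) = 2632 - (-15 - 1680) = 2632 - 1*(-1695) = 2632 + 1695 = 4327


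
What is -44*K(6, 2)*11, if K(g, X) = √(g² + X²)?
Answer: -968*√10 ≈ -3061.1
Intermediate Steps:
K(g, X) = √(X² + g²)
-44*K(6, 2)*11 = -44*√(2² + 6²)*11 = -44*√(4 + 36)*11 = -88*√10*11 = -968*√10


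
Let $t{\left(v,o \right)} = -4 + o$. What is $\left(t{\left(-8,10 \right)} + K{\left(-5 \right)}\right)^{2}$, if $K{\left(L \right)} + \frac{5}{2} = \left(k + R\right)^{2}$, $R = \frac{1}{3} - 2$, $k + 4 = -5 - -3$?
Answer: $\frac{1256641}{324} \approx 3878.5$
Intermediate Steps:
$k = -6$ ($k = -4 - 2 = -6$)
$R = - \frac{5}{3}$ ($R = \frac{1}{3} - 2 = - \frac{5}{3} \approx -1.6667$)
$K{\left(L \right)} = \frac{1013}{18}$ ($K{\left(L \right)} = - \frac{5}{2} + \left(-6 - \frac{5}{3}\right)^{2} = - \frac{5}{2} + \left(- \frac{23}{3}\right)^{2} = - \frac{5}{2} + \frac{529}{9} = \frac{1013}{18}$)
$\left(t{\left(-8,10 \right)} + K{\left(-5 \right)}\right)^{2} = \left(\left(-4 + 10\right) + \frac{1013}{18}\right)^{2} = \left(6 + \frac{1013}{18}\right)^{2} = \left(\frac{1121}{18}\right)^{2} = \frac{1256641}{324}$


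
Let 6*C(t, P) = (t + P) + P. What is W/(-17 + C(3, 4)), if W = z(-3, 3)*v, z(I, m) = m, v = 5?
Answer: -90/91 ≈ -0.98901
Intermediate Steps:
C(t, P) = P/3 + t/6 (C(t, P) = ((t + P) + P)/6 = ((P + t) + P)/6 = (t + 2*P)/6 = P/3 + t/6)
W = 15 (W = 3*5 = 15)
W/(-17 + C(3, 4)) = 15/(-17 + ((1/3)*4 + (1/6)*3)) = 15/(-17 + (4/3 + 1/2)) = 15/(-17 + 11/6) = 15/(-91/6) = -6/91*15 = -90/91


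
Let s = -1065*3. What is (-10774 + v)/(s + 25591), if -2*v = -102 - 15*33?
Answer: -20951/44792 ≈ -0.46774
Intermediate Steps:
v = 597/2 (v = -(-102 - 15*33)/2 = -(-102 - 495)/2 = -1/2*(-597) = 597/2 ≈ 298.50)
s = -3195
(-10774 + v)/(s + 25591) = (-10774 + 597/2)/(-3195 + 25591) = -20951/2/22396 = -20951/2*1/22396 = -20951/44792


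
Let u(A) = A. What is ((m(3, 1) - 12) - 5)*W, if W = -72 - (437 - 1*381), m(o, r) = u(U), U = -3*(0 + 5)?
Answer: 4096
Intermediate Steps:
U = -15 (U = -3*5 = -15)
m(o, r) = -15
W = -128 (W = -72 - (437 - 381) = -72 - 1*56 = -72 - 56 = -128)
((m(3, 1) - 12) - 5)*W = ((-15 - 12) - 5)*(-128) = (-27 - 5)*(-128) = -32*(-128) = 4096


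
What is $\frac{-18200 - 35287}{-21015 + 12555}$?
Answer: $\frac{5943}{940} \approx 6.3223$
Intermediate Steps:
$\frac{-18200 - 35287}{-21015 + 12555} = - \frac{53487}{-8460} = \left(-53487\right) \left(- \frac{1}{8460}\right) = \frac{5943}{940}$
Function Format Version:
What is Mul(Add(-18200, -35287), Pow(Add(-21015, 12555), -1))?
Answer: Rational(5943, 940) ≈ 6.3223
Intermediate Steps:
Mul(Add(-18200, -35287), Pow(Add(-21015, 12555), -1)) = Mul(-53487, Pow(-8460, -1)) = Mul(-53487, Rational(-1, 8460)) = Rational(5943, 940)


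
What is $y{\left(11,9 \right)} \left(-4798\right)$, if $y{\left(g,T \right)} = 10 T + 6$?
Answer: $-460608$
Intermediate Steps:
$y{\left(g,T \right)} = 6 + 10 T$
$y{\left(11,9 \right)} \left(-4798\right) = \left(6 + 10 \cdot 9\right) \left(-4798\right) = \left(6 + 90\right) \left(-4798\right) = 96 \left(-4798\right) = -460608$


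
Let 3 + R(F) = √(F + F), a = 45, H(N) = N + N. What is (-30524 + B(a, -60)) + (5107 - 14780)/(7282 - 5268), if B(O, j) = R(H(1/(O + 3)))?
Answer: -61491051/2014 + √3/6 ≈ -30532.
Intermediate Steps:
H(N) = 2*N
R(F) = -3 + √2*√F (R(F) = -3 + √(F + F) = -3 + √(2*F) = -3 + √2*√F)
B(O, j) = -3 + 2*√(1/(3 + O)) (B(O, j) = -3 + √2*√(2/(O + 3)) = -3 + √2*√(2/(3 + O)) = -3 + √2*(√2*√(1/(3 + O))) = -3 + 2*√(1/(3 + O)))
(-30524 + B(a, -60)) + (5107 - 14780)/(7282 - 5268) = (-30524 + (-3 + 2*√(1/(3 + 45)))) + (5107 - 14780)/(7282 - 5268) = (-30524 + (-3 + 2*√(1/48))) - 9673/2014 = (-30524 + (-3 + 2*√(1/48))) - 9673*1/2014 = (-30524 + (-3 + 2*(√3/12))) - 9673/2014 = (-30524 + (-3 + √3/6)) - 9673/2014 = (-30527 + √3/6) - 9673/2014 = -61491051/2014 + √3/6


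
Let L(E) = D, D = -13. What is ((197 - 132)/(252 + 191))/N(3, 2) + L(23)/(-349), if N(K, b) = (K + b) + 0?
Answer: 10296/154607 ≈ 0.066595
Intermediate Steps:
N(K, b) = K + b
L(E) = -13
((197 - 132)/(252 + 191))/N(3, 2) + L(23)/(-349) = ((197 - 132)/(252 + 191))/(3 + 2) - 13/(-349) = (65/443)/5 - 13*(-1/349) = (65*(1/443))*(⅕) + 13/349 = (65/443)*(⅕) + 13/349 = 13/443 + 13/349 = 10296/154607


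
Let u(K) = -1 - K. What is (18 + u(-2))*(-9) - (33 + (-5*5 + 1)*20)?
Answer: 276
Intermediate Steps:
(18 + u(-2))*(-9) - (33 + (-5*5 + 1)*20) = (18 + (-1 - 1*(-2)))*(-9) - (33 + (-5*5 + 1)*20) = (18 + (-1 + 2))*(-9) - (33 + (-25 + 1)*20) = (18 + 1)*(-9) - (33 - 24*20) = 19*(-9) - (33 - 480) = -171 - 1*(-447) = -171 + 447 = 276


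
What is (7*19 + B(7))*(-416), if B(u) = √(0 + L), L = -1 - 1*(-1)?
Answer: -55328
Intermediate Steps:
L = 0 (L = -1 + 1 = 0)
B(u) = 0 (B(u) = √(0 + 0) = √0 = 0)
(7*19 + B(7))*(-416) = (7*19 + 0)*(-416) = (133 + 0)*(-416) = 133*(-416) = -55328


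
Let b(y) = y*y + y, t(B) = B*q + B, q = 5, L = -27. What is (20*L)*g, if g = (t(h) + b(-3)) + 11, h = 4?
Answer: -22140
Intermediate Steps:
t(B) = 6*B (t(B) = B*5 + B = 5*B + B = 6*B)
b(y) = y + y**2 (b(y) = y**2 + y = y + y**2)
g = 41 (g = (6*4 - 3*(1 - 3)) + 11 = (24 - 3*(-2)) + 11 = (24 + 6) + 11 = 30 + 11 = 41)
(20*L)*g = (20*(-27))*41 = -540*41 = -22140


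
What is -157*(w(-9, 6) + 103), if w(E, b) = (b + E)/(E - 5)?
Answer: -226865/14 ≈ -16205.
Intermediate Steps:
w(E, b) = (E + b)/(-5 + E)
-157*(w(-9, 6) + 103) = -157*((-9 + 6)/(-5 - 9) + 103) = -157*(-3/(-14) + 103) = -157*(-1/14*(-3) + 103) = -157*(3/14 + 103) = -157*1445/14 = -226865/14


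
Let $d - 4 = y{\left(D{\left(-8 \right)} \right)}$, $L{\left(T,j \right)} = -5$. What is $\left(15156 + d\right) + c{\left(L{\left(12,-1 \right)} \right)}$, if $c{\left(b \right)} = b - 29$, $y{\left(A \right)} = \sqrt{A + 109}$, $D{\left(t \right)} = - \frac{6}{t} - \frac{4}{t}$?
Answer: $\frac{30273}{2} \approx 15137.0$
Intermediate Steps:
$D{\left(t \right)} = - \frac{10}{t}$
$y{\left(A \right)} = \sqrt{109 + A}$
$d = \frac{29}{2}$ ($d = 4 + \sqrt{109 - \frac{10}{-8}} = 4 + \sqrt{109 - - \frac{5}{4}} = 4 + \sqrt{109 + \frac{5}{4}} = 4 + \sqrt{\frac{441}{4}} = 4 + \frac{21}{2} = \frac{29}{2} \approx 14.5$)
$c{\left(b \right)} = -29 + b$
$\left(15156 + d\right) + c{\left(L{\left(12,-1 \right)} \right)} = \left(15156 + \frac{29}{2}\right) - 34 = \frac{30341}{2} - 34 = \frac{30273}{2}$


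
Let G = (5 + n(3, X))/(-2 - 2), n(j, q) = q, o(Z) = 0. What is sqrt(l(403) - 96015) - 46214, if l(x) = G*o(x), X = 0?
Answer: -46214 + I*sqrt(96015) ≈ -46214.0 + 309.86*I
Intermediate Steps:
G = -5/4 (G = (5 + 0)/(-2 - 2) = 5/(-4) = 5*(-1/4) = -5/4 ≈ -1.2500)
l(x) = 0 (l(x) = -5/4*0 = 0)
sqrt(l(403) - 96015) - 46214 = sqrt(0 - 96015) - 46214 = sqrt(-96015) - 46214 = I*sqrt(96015) - 46214 = -46214 + I*sqrt(96015)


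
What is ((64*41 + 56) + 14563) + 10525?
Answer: 27768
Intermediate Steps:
((64*41 + 56) + 14563) + 10525 = ((2624 + 56) + 14563) + 10525 = (2680 + 14563) + 10525 = 17243 + 10525 = 27768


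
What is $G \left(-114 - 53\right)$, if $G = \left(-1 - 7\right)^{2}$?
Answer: $-10688$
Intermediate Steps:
$G = 64$ ($G = \left(-8\right)^{2} = 64$)
$G \left(-114 - 53\right) = 64 \left(-114 - 53\right) = 64 \left(-167\right) = -10688$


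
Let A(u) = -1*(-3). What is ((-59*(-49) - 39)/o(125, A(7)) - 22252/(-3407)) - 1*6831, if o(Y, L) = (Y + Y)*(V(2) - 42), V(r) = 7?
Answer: -101727830257/14905625 ≈ -6824.8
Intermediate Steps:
A(u) = 3
o(Y, L) = -70*Y (o(Y, L) = (Y + Y)*(7 - 42) = (2*Y)*(-35) = -70*Y)
((-59*(-49) - 39)/o(125, A(7)) - 22252/(-3407)) - 1*6831 = ((-59*(-49) - 39)/((-70*125)) - 22252/(-3407)) - 1*6831 = ((2891 - 39)/(-8750) - 22252*(-1/3407)) - 6831 = (2852*(-1/8750) + 22252/3407) - 6831 = (-1426/4375 + 22252/3407) - 6831 = 92494118/14905625 - 6831 = -101727830257/14905625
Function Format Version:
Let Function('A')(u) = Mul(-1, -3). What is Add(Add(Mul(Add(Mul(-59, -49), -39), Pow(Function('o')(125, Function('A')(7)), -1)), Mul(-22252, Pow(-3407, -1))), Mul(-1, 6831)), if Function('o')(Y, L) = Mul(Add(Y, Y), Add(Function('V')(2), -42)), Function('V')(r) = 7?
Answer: Rational(-101727830257, 14905625) ≈ -6824.8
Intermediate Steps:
Function('A')(u) = 3
Function('o')(Y, L) = Mul(-70, Y) (Function('o')(Y, L) = Mul(Add(Y, Y), Add(7, -42)) = Mul(Mul(2, Y), -35) = Mul(-70, Y))
Add(Add(Mul(Add(Mul(-59, -49), -39), Pow(Function('o')(125, Function('A')(7)), -1)), Mul(-22252, Pow(-3407, -1))), Mul(-1, 6831)) = Add(Add(Mul(Add(Mul(-59, -49), -39), Pow(Mul(-70, 125), -1)), Mul(-22252, Pow(-3407, -1))), Mul(-1, 6831)) = Add(Add(Mul(Add(2891, -39), Pow(-8750, -1)), Mul(-22252, Rational(-1, 3407))), -6831) = Add(Add(Mul(2852, Rational(-1, 8750)), Rational(22252, 3407)), -6831) = Add(Add(Rational(-1426, 4375), Rational(22252, 3407)), -6831) = Add(Rational(92494118, 14905625), -6831) = Rational(-101727830257, 14905625)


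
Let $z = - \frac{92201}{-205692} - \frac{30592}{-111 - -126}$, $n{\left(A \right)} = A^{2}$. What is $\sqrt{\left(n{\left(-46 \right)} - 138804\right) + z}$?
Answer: $\frac{i \sqrt{36683931313067745}}{514230} \approx 372.46 i$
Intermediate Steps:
$z = - \frac{2097048883}{1028460}$ ($z = \left(-92201\right) \left(- \frac{1}{205692}\right) - \frac{30592}{-111 + 126} = \frac{92201}{205692} - \frac{30592}{15} = - \frac{2097048883}{1028460} \approx -2039.0$)
$\sqrt{\left(n{\left(-46 \right)} - 138804\right) + z} = \sqrt{\left(\left(-46\right)^{2} - 138804\right) - \frac{2097048883}{1028460}} = \sqrt{\left(2116 - 138804\right) - \frac{2097048883}{1028460}} = \sqrt{-136688 - \frac{2097048883}{1028460}} = \sqrt{- \frac{142675189363}{1028460}} = \frac{i \sqrt{36683931313067745}}{514230}$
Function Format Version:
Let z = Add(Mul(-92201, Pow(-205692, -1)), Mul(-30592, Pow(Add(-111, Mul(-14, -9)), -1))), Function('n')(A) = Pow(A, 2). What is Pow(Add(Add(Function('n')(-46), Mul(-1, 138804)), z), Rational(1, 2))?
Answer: Mul(Rational(1, 514230), I, Pow(36683931313067745, Rational(1, 2))) ≈ Mul(372.46, I)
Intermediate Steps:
z = Rational(-2097048883, 1028460) (z = Add(Mul(-92201, Rational(-1, 205692)), Mul(-30592, Pow(Add(-111, 126), -1))) = Add(Rational(92201, 205692), Mul(-30592, Pow(15, -1))) = Add(Rational(92201, 205692), Mul(-30592, Rational(1, 15))) = Add(Rational(92201, 205692), Rational(-30592, 15)) = Rational(-2097048883, 1028460) ≈ -2039.0)
Pow(Add(Add(Function('n')(-46), Mul(-1, 138804)), z), Rational(1, 2)) = Pow(Add(Add(Pow(-46, 2), Mul(-1, 138804)), Rational(-2097048883, 1028460)), Rational(1, 2)) = Pow(Add(Add(2116, -138804), Rational(-2097048883, 1028460)), Rational(1, 2)) = Pow(Add(-136688, Rational(-2097048883, 1028460)), Rational(1, 2)) = Pow(Rational(-142675189363, 1028460), Rational(1, 2)) = Mul(Rational(1, 514230), I, Pow(36683931313067745, Rational(1, 2)))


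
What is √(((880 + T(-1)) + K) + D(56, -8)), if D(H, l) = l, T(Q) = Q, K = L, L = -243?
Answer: 2*√157 ≈ 25.060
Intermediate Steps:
K = -243
√(((880 + T(-1)) + K) + D(56, -8)) = √(((880 - 1) - 243) - 8) = √((879 - 243) - 8) = √(636 - 8) = √628 = 2*√157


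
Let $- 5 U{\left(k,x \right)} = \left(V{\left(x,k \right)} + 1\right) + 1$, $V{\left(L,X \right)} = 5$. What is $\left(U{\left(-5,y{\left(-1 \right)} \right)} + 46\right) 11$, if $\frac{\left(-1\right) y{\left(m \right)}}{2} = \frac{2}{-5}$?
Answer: $\frac{2453}{5} \approx 490.6$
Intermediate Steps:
$y{\left(m \right)} = \frac{4}{5}$ ($y{\left(m \right)} = - 2 \frac{2}{-5} = - 2 \cdot 2 \left(- \frac{1}{5}\right) = \left(-2\right) \left(- \frac{2}{5}\right) = \frac{4}{5}$)
$U{\left(k,x \right)} = - \frac{7}{5}$ ($U{\left(k,x \right)} = - \frac{\left(5 + 1\right) + 1}{5} = - \frac{6 + 1}{5} = \left(- \frac{1}{5}\right) 7 = - \frac{7}{5}$)
$\left(U{\left(-5,y{\left(-1 \right)} \right)} + 46\right) 11 = \left(- \frac{7}{5} + 46\right) 11 = \frac{223}{5} \cdot 11 = \frac{2453}{5}$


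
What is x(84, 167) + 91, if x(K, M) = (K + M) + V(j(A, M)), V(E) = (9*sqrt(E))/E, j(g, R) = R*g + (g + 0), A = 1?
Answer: 342 + 3*sqrt(42)/28 ≈ 342.69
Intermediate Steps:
j(g, R) = g + R*g (j(g, R) = R*g + g = g + R*g)
V(E) = 9/sqrt(E)
x(K, M) = K + M + 9/sqrt(1 + M) (x(K, M) = (K + M) + 9/sqrt(1*(1 + M)) = (K + M) + 9/sqrt(1 + M) = K + M + 9/sqrt(1 + M))
x(84, 167) + 91 = (84 + 167 + 9/sqrt(1 + 167)) + 91 = (84 + 167 + 9/sqrt(168)) + 91 = (84 + 167 + 9*(sqrt(42)/84)) + 91 = (84 + 167 + 3*sqrt(42)/28) + 91 = (251 + 3*sqrt(42)/28) + 91 = 342 + 3*sqrt(42)/28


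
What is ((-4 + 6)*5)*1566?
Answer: 15660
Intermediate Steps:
((-4 + 6)*5)*1566 = (2*5)*1566 = 10*1566 = 15660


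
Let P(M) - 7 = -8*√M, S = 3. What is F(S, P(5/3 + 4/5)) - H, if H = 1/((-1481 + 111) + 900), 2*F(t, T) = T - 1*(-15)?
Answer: 5171/470 - 4*√555/15 ≈ 4.7199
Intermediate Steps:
P(M) = 7 - 8*√M
F(t, T) = 15/2 + T/2 (F(t, T) = (T - 1*(-15))/2 = (T + 15)/2 = (15 + T)/2 = 15/2 + T/2)
H = -1/470 (H = 1/(-1370 + 900) = 1/(-470) = -1/470 ≈ -0.0021277)
F(S, P(5/3 + 4/5)) - H = (15/2 + (7 - 8*√(5/3 + 4/5))/2) - 1*(-1/470) = (15/2 + (7 - 8*√(5*(⅓) + 4*(⅕)))/2) + 1/470 = (15/2 + (7 - 8*√(5/3 + ⅘))/2) + 1/470 = (15/2 + (7 - 8*√555/15)/2) + 1/470 = (15/2 + (7/2 - 4*√555/15)) + 1/470 = (11 - 4*√555/15) + 1/470 = 5171/470 - 4*√555/15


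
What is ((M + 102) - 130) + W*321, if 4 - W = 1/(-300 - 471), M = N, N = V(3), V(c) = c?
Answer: 323670/257 ≈ 1259.4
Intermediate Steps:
N = 3
M = 3
W = 3085/771 (W = 4 - 1/(-300 - 471) = 4 - 1/(-771) = 4 - 1*(-1/771) = 4 + 1/771 = 3085/771 ≈ 4.0013)
((M + 102) - 130) + W*321 = ((3 + 102) - 130) + (3085/771)*321 = (105 - 130) + 330095/257 = -25 + 330095/257 = 323670/257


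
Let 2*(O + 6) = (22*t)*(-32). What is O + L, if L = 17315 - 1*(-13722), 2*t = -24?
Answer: 35255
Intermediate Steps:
t = -12 (t = (½)*(-24) = -12)
O = 4218 (O = -6 + ((22*(-12))*(-32))/2 = -6 + (-264*(-32))/2 = -6 + (½)*8448 = -6 + 4224 = 4218)
L = 31037 (L = 17315 + 13722 = 31037)
O + L = 4218 + 31037 = 35255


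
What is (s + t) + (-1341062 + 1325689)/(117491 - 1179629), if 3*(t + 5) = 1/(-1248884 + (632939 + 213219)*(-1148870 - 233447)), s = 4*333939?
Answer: 138288094077833517293552/103528346659970155 ≈ 1.3358e+6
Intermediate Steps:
s = 1335756
t = -17544897554551/3508979510910 (t = -5 + 1/(3*(-1248884 + (632939 + 213219)*(-1148870 - 233447))) = -5 + 1/(3*(-1248884 + 846158*(-1382317))) = -5 + 1/(3*(-1248884 - 1169658588086)) = -5 + (⅓)/(-1169659836970) = -5 + (⅓)*(-1/1169659836970) = -5 - 1/3508979510910 = -17544897554551/3508979510910 ≈ -5.0000)
(s + t) + (-1341062 + 1325689)/(117491 - 1179629) = (1335756 - 17544897554551/3508979510910) + (-1341062 + 1325689)/(117491 - 1179629) = 4687122890677543409/3508979510910 - 15373/(-1062138) = 4687122890677543409/3508979510910 - 15373*(-1/1062138) = 4687122890677543409/3508979510910 + 15373/1062138 = 138288094077833517293552/103528346659970155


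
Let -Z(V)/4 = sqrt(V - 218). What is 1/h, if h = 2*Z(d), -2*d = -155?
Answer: I*sqrt(562)/2248 ≈ 0.010546*I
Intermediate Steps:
d = 155/2 (d = -1/2*(-155) = 155/2 ≈ 77.500)
Z(V) = -4*sqrt(-218 + V) (Z(V) = -4*sqrt(V - 218) = -4*sqrt(-218 + V))
h = -4*I*sqrt(562) (h = 2*(-4*sqrt(-218 + 155/2)) = 2*(-2*I*sqrt(562)) = -4*I*sqrt(562) ≈ -94.826*I)
1/h = 1/(-4*I*sqrt(562)) = I*sqrt(562)/2248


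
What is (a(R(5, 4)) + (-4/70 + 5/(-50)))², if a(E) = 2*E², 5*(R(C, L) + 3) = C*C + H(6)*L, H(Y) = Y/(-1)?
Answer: 29517489/122500 ≈ 240.96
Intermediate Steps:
H(Y) = -Y (H(Y) = Y*(-1) = -Y)
R(C, L) = -3 - 6*L/5 + C²/5 (R(C, L) = -3 + (C*C + (-1*6)*L)/5 = -3 + (C² - 6*L)/5 = -3 + (-6*L/5 + C²/5) = -3 - 6*L/5 + C²/5)
(a(R(5, 4)) + (-4/70 + 5/(-50)))² = (2*(-3 - 6/5*4 + (⅕)*5²)² + (-4/70 + 5/(-50)))² = (2*(-3 - 24/5 + (⅕)*25)² + (-4*1/70 + 5*(-1/50)))² = (2*(-3 - 24/5 + 5)² + (-2/35 - ⅒))² = (2*(-14/5)² - 11/70)² = (2*(196/25) - 11/70)² = (392/25 - 11/70)² = (5433/350)² = 29517489/122500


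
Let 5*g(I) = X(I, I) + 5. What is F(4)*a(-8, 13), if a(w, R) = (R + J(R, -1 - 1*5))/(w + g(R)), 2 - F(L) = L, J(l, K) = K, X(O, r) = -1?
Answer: 35/18 ≈ 1.9444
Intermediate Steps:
F(L) = 2 - L
g(I) = ⅘ (g(I) = (-1 + 5)/5 = (⅕)*4 = ⅘)
a(w, R) = (-6 + R)/(⅘ + w) (a(w, R) = (R + (-1 - 1*5))/(w + ⅘) = (R + (-1 - 5))/(⅘ + w) = (R - 6)/(⅘ + w) = (-6 + R)/(⅘ + w))
F(4)*a(-8, 13) = (2 - 1*4)*(5*(-6 + 13)/(4 + 5*(-8))) = (2 - 4)*(5*7/(4 - 40)) = -10*7/(-36) = -10*(-1)*7/36 = -2*(-35/36) = 35/18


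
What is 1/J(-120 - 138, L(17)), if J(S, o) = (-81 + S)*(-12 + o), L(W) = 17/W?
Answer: 1/3729 ≈ 0.00026817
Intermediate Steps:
1/J(-120 - 138, L(17)) = 1/(972 - 1377/17 - 12*(-120 - 138) + (-120 - 138)*(17/17)) = 1/(972 - 1377/17 - 12*(-258) - 4386/17) = 1/(972 - 81*1 + 3096 - 258*1) = 1/(972 - 81 + 3096 - 258) = 1/3729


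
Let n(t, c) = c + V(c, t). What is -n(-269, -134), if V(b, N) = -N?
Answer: -135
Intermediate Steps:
n(t, c) = c - t
-n(-269, -134) = -(-134 - 1*(-269)) = -(-134 + 269) = -1*135 = -135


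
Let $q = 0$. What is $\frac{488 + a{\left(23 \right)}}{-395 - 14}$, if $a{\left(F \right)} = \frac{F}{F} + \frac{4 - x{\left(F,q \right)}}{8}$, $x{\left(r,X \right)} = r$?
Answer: $- \frac{3893}{3272} \approx -1.1898$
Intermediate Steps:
$a{\left(F \right)} = \frac{3}{2} - \frac{F}{8}$ ($a{\left(F \right)} = \frac{F}{F} + \frac{4 - F}{8} = 1 + \left(4 - F\right) \frac{1}{8} = 1 - \left(- \frac{1}{2} + \frac{F}{8}\right) = \frac{3}{2} - \frac{F}{8}$)
$\frac{488 + a{\left(23 \right)}}{-395 - 14} = \frac{488 + \left(\frac{3}{2} - \frac{23}{8}\right)}{-395 - 14} = \frac{488 + \left(\frac{3}{2} - \frac{23}{8}\right)}{-409} = \left(488 - \frac{11}{8}\right) \left(- \frac{1}{409}\right) = \frac{3893}{8} \left(- \frac{1}{409}\right) = - \frac{3893}{3272}$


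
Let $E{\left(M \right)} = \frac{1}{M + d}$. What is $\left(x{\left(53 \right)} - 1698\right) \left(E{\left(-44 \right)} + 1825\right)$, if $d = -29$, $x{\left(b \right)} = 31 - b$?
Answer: $- \frac{229145280}{73} \approx -3.139 \cdot 10^{6}$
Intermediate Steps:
$E{\left(M \right)} = \frac{1}{-29 + M}$ ($E{\left(M \right)} = \frac{1}{M - 29} = \frac{1}{-29 + M}$)
$\left(x{\left(53 \right)} - 1698\right) \left(E{\left(-44 \right)} + 1825\right) = \left(\left(31 - 53\right) - 1698\right) \left(\frac{1}{-29 - 44} + 1825\right) = \left(\left(31 - 53\right) - 1698\right) \left(\frac{1}{-73} + 1825\right) = \left(-22 - 1698\right) \left(- \frac{1}{73} + 1825\right) = \left(-1720\right) \frac{133224}{73} = - \frac{229145280}{73}$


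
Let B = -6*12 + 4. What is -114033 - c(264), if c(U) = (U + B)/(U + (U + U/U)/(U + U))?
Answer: -2275087167/19951 ≈ -1.1403e+5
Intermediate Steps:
B = -68 (B = -72 + 4 = -68)
c(U) = (-68 + U)/(U + (1 + U)/(2*U)) (c(U) = (U - 68)/(U + (U + U/U)/(U + U)) = (-68 + U)/(U + (U + 1)/((2*U))) = (-68 + U)/(U + (1 + U)*(1/(2*U))) = (-68 + U)/(U + (1 + U)/(2*U)))
-114033 - c(264) = -114033 - 2*264*(-68 + 264)/(1 + 264 + 2*264²) = -114033 - 2*264*196/(1 + 264 + 2*69696) = -114033 - 2*264*196/(1 + 264 + 139392) = -114033 - 2*264*196/139657 = -114033 - 1*14784/19951 = -114033 - 14784/19951 = -2275087167/19951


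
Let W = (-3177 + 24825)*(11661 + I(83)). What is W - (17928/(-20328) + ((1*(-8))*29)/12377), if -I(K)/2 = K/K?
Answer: 2645927160594331/10483319 ≈ 2.5239e+8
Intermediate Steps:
I(K) = -2 (I(K) = -2*K/K = -2*1 = -2)
W = 252394032 (W = (-3177 + 24825)*(11661 - 2) = 21648*11659 = 252394032)
W - (17928/(-20328) + ((1*(-8))*29)/12377) = 252394032 - (17928/(-20328) + ((1*(-8))*29)/12377) = 252394032 - (17928*(-1/20328) - 8*29*(1/12377)) = 252394032 - (-747/847 - 232*1/12377) = 252394032 - (-747/847 - 232/12377) = 252394032 - 1*(-9442123/10483319) = 252394032 + 9442123/10483319 = 2645927160594331/10483319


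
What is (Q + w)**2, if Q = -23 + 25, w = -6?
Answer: 16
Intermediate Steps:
Q = 2
(Q + w)**2 = (2 - 6)**2 = (-4)**2 = 16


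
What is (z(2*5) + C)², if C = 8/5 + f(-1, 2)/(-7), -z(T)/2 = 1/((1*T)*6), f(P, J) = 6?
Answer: 22201/44100 ≈ 0.50342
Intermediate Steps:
z(T) = -1/(3*T) (z(T) = -2/((1*T)*6) = -2/(T*6) = -2/(6*T) = -2*1/(6*T) = -1/(3*T))
C = 26/35 (C = 8/5 + 6/(-7) = 8*(⅕) + 6*(-⅐) = 8/5 - 6/7 = 26/35 ≈ 0.74286)
(z(2*5) + C)² = (-1/(3*(2*5)) + 26/35)² = (-⅓/10 + 26/35)² = (-⅓*⅒ + 26/35)² = (-1/30 + 26/35)² = (149/210)² = 22201/44100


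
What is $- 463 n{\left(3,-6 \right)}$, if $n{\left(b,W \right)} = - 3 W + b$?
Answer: $-9723$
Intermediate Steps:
$n{\left(b,W \right)} = b - 3 W$
$- 463 n{\left(3,-6 \right)} = - 463 \left(3 - -18\right) = - 463 \left(3 + 18\right) = \left(-463\right) 21 = -9723$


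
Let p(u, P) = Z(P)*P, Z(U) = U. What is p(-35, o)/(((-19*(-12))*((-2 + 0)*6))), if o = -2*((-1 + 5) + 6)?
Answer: -25/171 ≈ -0.14620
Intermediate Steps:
o = -20 (o = -2*(4 + 6) = -2*10 = -20)
p(u, P) = P² (p(u, P) = P*P = P²)
p(-35, o)/(((-19*(-12))*((-2 + 0)*6))) = (-20)²/(((-19*(-12))*((-2 + 0)*6))) = 400/((228*(-2*6))) = 400/((228*(-12))) = 400/(-2736) = 400*(-1/2736) = -25/171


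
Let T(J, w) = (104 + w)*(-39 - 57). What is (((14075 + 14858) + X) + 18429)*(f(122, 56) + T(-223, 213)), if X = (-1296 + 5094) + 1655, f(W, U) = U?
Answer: -1604308440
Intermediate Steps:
T(J, w) = -9984 - 96*w (T(J, w) = (104 + w)*(-96) = -9984 - 96*w)
X = 5453 (X = 3798 + 1655 = 5453)
(((14075 + 14858) + X) + 18429)*(f(122, 56) + T(-223, 213)) = (((14075 + 14858) + 5453) + 18429)*(56 + (-9984 - 96*213)) = ((28933 + 5453) + 18429)*(56 + (-9984 - 20448)) = (34386 + 18429)*(56 - 30432) = 52815*(-30376) = -1604308440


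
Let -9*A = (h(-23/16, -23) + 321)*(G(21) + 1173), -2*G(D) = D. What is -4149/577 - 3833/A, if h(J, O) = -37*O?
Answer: -1877633427/262044550 ≈ -7.1653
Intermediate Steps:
G(D) = -D/2
A = -454150/3 (A = -(-37*(-23) + 321)*(-1/2*21 + 1173)/9 = -(851 + 321)*(-21/2 + 1173)/9 = -1172*2325/(9*2) = -1/9*1362450 = -454150/3 ≈ -1.5138e+5)
-4149/577 - 3833/A = -4149/577 - 3833/(-454150/3) = -4149*1/577 - 3833*(-3/454150) = -4149/577 + 11499/454150 = -1877633427/262044550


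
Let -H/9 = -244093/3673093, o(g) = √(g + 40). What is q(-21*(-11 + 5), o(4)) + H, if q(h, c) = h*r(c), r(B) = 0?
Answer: 2196837/3673093 ≈ 0.59809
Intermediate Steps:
o(g) = √(40 + g)
q(h, c) = 0 (q(h, c) = h*0 = 0)
H = 2196837/3673093 (H = -(-2196837)/3673093 = -9*(-244093/3673093) = 2196837/3673093 ≈ 0.59809)
q(-21*(-11 + 5), o(4)) + H = 0 + 2196837/3673093 = 2196837/3673093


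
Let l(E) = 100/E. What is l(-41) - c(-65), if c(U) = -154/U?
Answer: -12814/2665 ≈ -4.8083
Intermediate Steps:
l(-41) - c(-65) = 100/(-41) - (-154)/(-65) = 100*(-1/41) - (-154)*(-1)/65 = -100/41 - 1*154/65 = -100/41 - 154/65 = -12814/2665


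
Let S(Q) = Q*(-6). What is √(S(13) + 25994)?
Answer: 2*√6479 ≈ 160.98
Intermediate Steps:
S(Q) = -6*Q
√(S(13) + 25994) = √(-6*13 + 25994) = √(-78 + 25994) = √25916 = 2*√6479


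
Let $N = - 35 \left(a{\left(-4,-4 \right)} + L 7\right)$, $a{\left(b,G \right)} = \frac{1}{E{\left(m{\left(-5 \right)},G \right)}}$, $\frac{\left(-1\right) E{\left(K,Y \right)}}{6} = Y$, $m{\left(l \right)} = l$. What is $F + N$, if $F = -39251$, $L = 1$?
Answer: $- \frac{947939}{24} \approx -39497.0$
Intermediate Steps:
$E{\left(K,Y \right)} = - 6 Y$
$a{\left(b,G \right)} = - \frac{1}{6 G}$ ($a{\left(b,G \right)} = \frac{1}{\left(-6\right) G} = - \frac{1}{6 G}$)
$N = - \frac{5915}{24}$ ($N = - 35 \left(- \frac{1}{6 \left(-4\right)} + 1 \cdot 7\right) = - 35 \left(\left(- \frac{1}{6}\right) \left(- \frac{1}{4}\right) + 7\right) = - 35 \left(\frac{1}{24} + 7\right) = \left(-35\right) \frac{169}{24} = - \frac{5915}{24} \approx -246.46$)
$F + N = -39251 - \frac{5915}{24} = - \frac{947939}{24}$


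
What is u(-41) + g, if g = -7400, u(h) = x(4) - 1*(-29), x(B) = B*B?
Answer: -7355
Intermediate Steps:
x(B) = B**2
u(h) = 45 (u(h) = 4**2 - 1*(-29) = 16 + 29 = 45)
u(-41) + g = 45 - 7400 = -7355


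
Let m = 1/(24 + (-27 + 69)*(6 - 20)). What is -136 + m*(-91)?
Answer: -76613/564 ≈ -135.84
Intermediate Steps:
m = -1/564 (m = 1/(24 + 42*(-14)) = 1/(24 - 588) = 1/(-564) = -1/564 ≈ -0.0017731)
-136 + m*(-91) = -136 - 1/564*(-91) = -136 + 91/564 = -76613/564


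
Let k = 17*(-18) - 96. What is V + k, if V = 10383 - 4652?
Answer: 5329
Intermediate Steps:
k = -402 (k = -306 - 96 = -402)
V = 5731
V + k = 5731 - 402 = 5329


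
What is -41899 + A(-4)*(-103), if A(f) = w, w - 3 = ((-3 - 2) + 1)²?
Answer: -43856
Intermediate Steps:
w = 19 (w = 3 + ((-3 - 2) + 1)² = 3 + (-5 + 1)² = 3 + (-4)² = 3 + 16 = 19)
A(f) = 19
-41899 + A(-4)*(-103) = -41899 + 19*(-103) = -41899 - 1957 = -43856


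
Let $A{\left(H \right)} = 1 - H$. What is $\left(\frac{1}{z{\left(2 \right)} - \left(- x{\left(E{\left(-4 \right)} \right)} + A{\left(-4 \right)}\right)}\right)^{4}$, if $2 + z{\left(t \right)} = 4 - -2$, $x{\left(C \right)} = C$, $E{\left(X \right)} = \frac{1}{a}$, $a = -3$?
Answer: $\frac{81}{256} \approx 0.31641$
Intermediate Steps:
$E{\left(X \right)} = - \frac{1}{3}$ ($E{\left(X \right)} = \frac{1}{-3} = - \frac{1}{3}$)
$z{\left(t \right)} = 4$ ($z{\left(t \right)} = -2 + \left(4 - -2\right) = -2 + \left(4 + 2\right) = -2 + 6 = 4$)
$\left(\frac{1}{z{\left(2 \right)} - \left(- x{\left(E{\left(-4 \right)} \right)} + A{\left(-4 \right)}\right)}\right)^{4} = \left(\frac{1}{4 - \left(\frac{4}{3} + 4\right)}\right)^{4} = \left(\frac{1}{4 - \frac{16}{3}}\right)^{4} = \left(\frac{1}{- \frac{4}{3}}\right)^{4} = \left(- \frac{3}{4}\right)^{4} = \frac{81}{256}$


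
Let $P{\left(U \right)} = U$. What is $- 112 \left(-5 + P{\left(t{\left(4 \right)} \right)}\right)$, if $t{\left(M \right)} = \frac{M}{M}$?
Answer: $448$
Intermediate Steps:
$t{\left(M \right)} = 1$
$- 112 \left(-5 + P{\left(t{\left(4 \right)} \right)}\right) = - 112 \left(-5 + 1\right) = \left(-112\right) \left(-4\right) = 448$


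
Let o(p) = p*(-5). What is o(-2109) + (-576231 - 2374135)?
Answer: -2939821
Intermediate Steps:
o(p) = -5*p
o(-2109) + (-576231 - 2374135) = -5*(-2109) + (-576231 - 2374135) = 10545 - 2950366 = -2939821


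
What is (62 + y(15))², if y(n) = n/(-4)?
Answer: 54289/16 ≈ 3393.1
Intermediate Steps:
y(n) = -n/4 (y(n) = n*(-¼) = -n/4)
(62 + y(15))² = (62 - ¼*15)² = (62 - 15/4)² = (233/4)² = 54289/16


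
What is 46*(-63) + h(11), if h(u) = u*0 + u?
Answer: -2887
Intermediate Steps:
h(u) = u (h(u) = 0 + u = u)
46*(-63) + h(11) = 46*(-63) + 11 = -2898 + 11 = -2887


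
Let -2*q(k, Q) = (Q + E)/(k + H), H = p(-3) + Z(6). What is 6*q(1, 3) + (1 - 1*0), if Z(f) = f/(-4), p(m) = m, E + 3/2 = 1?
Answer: 22/7 ≈ 3.1429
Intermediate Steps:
E = -1/2 (E = -3/2 + 1 = -1/2 ≈ -0.50000)
Z(f) = -f/4 (Z(f) = f*(-1/4) = -f/4)
H = -9/2 (H = -3 - 1/4*6 = -3 - 3/2 = -9/2 ≈ -4.5000)
q(k, Q) = -(-1/2 + Q)/(2*(-9/2 + k)) (q(k, Q) = -(Q - 1/2)/(2*(k - 9/2)) = -(-1/2 + Q)/(2*(-9/2 + k)))
6*q(1, 3) + (1 - 1*0) = 6*((1 - 2*3)/(2*(-9 + 2*1))) + (1 - 1*0) = 6*((1 - 6)/(2*(-9 + 2))) + (1 + 0) = 6*((1/2)*(-5)/(-7)) + 1 = 6*((1/2)*(-1/7)*(-5)) + 1 = 6*(5/14) + 1 = 15/7 + 1 = 22/7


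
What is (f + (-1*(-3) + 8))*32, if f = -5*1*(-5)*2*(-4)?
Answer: -6048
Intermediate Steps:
f = -200 (f = -(-25)*2*(-4) = -5*(-10)*(-4) = 50*(-4) = -200)
(f + (-1*(-3) + 8))*32 = (-200 + (-1*(-3) + 8))*32 = (-200 + (3 + 8))*32 = (-200 + 11)*32 = -189*32 = -6048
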